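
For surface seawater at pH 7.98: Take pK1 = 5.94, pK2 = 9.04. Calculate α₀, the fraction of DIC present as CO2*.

α₀ = 1 / (1 + K1/[H⁺] + K1K2/[H⁺]²) = 1 / (1 + 10^+2.04 + 10^+0.98)
   = 1 / (1 + 109.65 + 9.5499) = 1/120.20 = 0.008320

α₀ = 0.00832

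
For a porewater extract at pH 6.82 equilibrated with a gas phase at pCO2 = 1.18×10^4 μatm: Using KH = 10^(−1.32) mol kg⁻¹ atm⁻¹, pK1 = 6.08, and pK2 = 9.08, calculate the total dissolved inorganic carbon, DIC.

DIC = 3.69 mmol/kg

[CO2*] = KH · pCO2 = 10^(−1.32) × 1.18×10^4×10^-6 = 5.648×10^-4 mol/kg
α₀ = 1/(1 + K1/[H⁺] + K1K2/[H⁺]²) = 1/(1 + 10^+0.74 + 10^-1.52) = 0.1532
DIC = [CO2*]/α₀ = 5.648×10^-4 / 0.1532 = 3.69 mmol/kg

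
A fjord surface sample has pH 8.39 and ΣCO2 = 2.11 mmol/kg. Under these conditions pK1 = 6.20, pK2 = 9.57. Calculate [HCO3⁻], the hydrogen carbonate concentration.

α₁ = 1 / (1 + [H⁺]/K1 + K2/[H⁺]) = 1 / (1 + 10^-2.19 + 10^-1.18)
   = 1 / (1 + 0.0064565 + 0.066069) = 1/1.0725 = 0.9324
[HCO3⁻] = α₁ × DIC = 0.9324 × 2.11 = 1.97 mmol/kg

[HCO3⁻] = 1.97 mmol/kg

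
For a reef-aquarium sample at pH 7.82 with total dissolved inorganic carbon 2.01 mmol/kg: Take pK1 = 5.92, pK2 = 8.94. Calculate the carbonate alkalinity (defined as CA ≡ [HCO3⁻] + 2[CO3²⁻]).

CA = 2.13 mmol/kg

CA = [HCO3⁻] + 2[CO3²⁻] = (α₁ + 2α₂)·DIC
At pH 7.82: [H⁺]/K1 = 10^-1.90 = 0.012589, K2/[H⁺] = 10^-1.12 = 0.075858
α₁ = 1/(1 + 0.012589 + 0.075858) = 1/1.0884 = 0.9187; α₂ = α₁·K2/[H⁺] = 0.06969
α₁ + 2α₂ = 1.0581
CA = 1.0581 × 2.01 = 2.13 mmol/kg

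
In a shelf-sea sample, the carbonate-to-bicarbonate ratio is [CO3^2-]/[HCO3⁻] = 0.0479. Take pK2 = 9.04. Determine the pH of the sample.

pH = 7.72

From K2 = [H⁺][CO3^2-]/[HCO3⁻]:  pH = pK2 + log₁₀([CO3^2-]/[HCO3⁻])
log₁₀(0.0479) = -1.320
pH = 9.04 + (-1.320) = 7.72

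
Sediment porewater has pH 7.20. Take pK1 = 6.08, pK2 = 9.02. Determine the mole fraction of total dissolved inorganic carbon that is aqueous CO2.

α₀ = 0.0695

α₀ = 1 / (1 + K1/[H⁺] + K1K2/[H⁺]²) = 1 / (1 + 10^+1.12 + 10^-0.70)
   = 1 / (1 + 13.183 + 0.19953) = 1/14.382 = 0.06953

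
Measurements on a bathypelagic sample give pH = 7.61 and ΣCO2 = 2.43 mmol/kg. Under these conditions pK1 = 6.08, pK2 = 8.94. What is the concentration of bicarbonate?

[HCO3⁻] = 2.26 mmol/kg

α₁ = 1 / (1 + [H⁺]/K1 + K2/[H⁺]) = 1 / (1 + 10^-1.53 + 10^-1.33)
   = 1 / (1 + 0.029512 + 0.046774) = 1/1.0763 = 0.9291
[HCO3⁻] = α₁ × DIC = 0.9291 × 2.43 = 2.26 mmol/kg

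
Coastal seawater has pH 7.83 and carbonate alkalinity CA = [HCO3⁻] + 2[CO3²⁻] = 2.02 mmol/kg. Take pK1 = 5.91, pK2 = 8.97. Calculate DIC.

CA = [HCO3⁻] + 2[CO3²⁻] = (α₁ + 2α₂)·DIC
At pH 7.83: [H⁺]/K1 = 10^-1.92 = 0.012023, K2/[H⁺] = 10^-1.14 = 0.072444
α₁ = 1/(1 + 0.012023 + 0.072444) = 1/1.0845 = 0.9221; α₂ = α₁·K2/[H⁺] = 0.06680
α₁ + 2α₂ = 1.0557
DIC = CA / (α₁ + 2α₂) = 2.02 / 1.0557 = 1.91 mmol/kg

DIC = 1.91 mmol/kg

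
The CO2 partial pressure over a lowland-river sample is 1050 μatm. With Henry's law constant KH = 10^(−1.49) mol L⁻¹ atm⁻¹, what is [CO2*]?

[CO2*] = 34.0 μmol/L

KH = 10^(−1.49) = 3.236×10^-2 mol L⁻¹ atm⁻¹
[CO2*] = KH · pCO2 = 3.236×10^-2 × 1050×10^-6 atm = 3.40×10^-5 mol/L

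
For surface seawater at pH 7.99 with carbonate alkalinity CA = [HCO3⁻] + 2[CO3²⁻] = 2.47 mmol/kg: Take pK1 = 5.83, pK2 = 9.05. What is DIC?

DIC = 2.30 mmol/kg

CA = [HCO3⁻] + 2[CO3²⁻] = (α₁ + 2α₂)·DIC
At pH 7.99: [H⁺]/K1 = 10^-2.16 = 0.0069183, K2/[H⁺] = 10^-1.06 = 0.087096
α₁ = 1/(1 + 0.0069183 + 0.087096) = 1/1.0940 = 0.9141; α₂ = α₁·K2/[H⁺] = 0.07961
α₁ + 2α₂ = 1.0733
DIC = CA / (α₁ + 2α₂) = 2.47 / 1.0733 = 2.30 mmol/kg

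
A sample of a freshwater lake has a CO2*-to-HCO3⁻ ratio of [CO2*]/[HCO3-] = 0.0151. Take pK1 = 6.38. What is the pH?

pH = 8.20

From K1 = [H⁺][HCO3-]/[CO2*]:  pH = pK1 − log₁₀([CO2*]/[HCO3-])
log₁₀(0.0151) = -1.821
pH = 6.38 − (-1.821) = 8.20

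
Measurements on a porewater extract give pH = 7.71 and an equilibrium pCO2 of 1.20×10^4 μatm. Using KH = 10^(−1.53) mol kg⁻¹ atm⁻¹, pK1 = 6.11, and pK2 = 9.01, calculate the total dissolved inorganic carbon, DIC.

[CO2*] = KH · pCO2 = 10^(−1.53) × 1.20×10^4×10^-6 = 3.541×10^-4 mol/kg
α₀ = 1/(1 + K1/[H⁺] + K1K2/[H⁺]²) = 1/(1 + 10^+1.60 + 10^+0.30) = 0.02336
DIC = [CO2*]/α₀ = 3.541×10^-4 / 0.02336 = 15.2 mmol/kg

DIC = 15.2 mmol/kg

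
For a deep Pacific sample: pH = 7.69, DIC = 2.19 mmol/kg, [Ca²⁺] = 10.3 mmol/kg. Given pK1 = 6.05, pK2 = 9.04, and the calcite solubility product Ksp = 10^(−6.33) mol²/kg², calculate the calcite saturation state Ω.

α₂ = 1 / (1 + [H⁺]/K2 + [H⁺]²/(K1K2)) = 1 / (1 + 10^+1.35 + 10^-0.29)
   = 1 / (1 + 22.387 + 0.51286) = 1/23.900 = 0.04184
[CO3²⁻] = α₂ × DIC = 0.04184 × 2.19 = 0.09163 mmol/kg
Ksp = 10^(−6.33) = 4.677×10^-7
Ω = [Ca²⁺][CO3²⁻]/Ksp = (10.3×10^-3)(9.163×10^-5) / 4.677×10^-7 = 2.02

Ω = 2.02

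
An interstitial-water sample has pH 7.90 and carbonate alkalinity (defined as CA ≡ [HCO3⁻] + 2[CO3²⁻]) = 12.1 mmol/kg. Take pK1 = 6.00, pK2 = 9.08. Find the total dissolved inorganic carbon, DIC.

CA = [HCO3⁻] + 2[CO3²⁻] = (α₁ + 2α₂)·DIC
At pH 7.90: [H⁺]/K1 = 10^-1.90 = 0.012589, K2/[H⁺] = 10^-1.18 = 0.066069
α₁ = 1/(1 + 0.012589 + 0.066069) = 1/1.0787 = 0.9271; α₂ = α₁·K2/[H⁺] = 0.06125
α₁ + 2α₂ = 1.0496
DIC = CA / (α₁ + 2α₂) = 12.1 / 1.0496 = 11.5 mmol/kg

DIC = 11.5 mmol/kg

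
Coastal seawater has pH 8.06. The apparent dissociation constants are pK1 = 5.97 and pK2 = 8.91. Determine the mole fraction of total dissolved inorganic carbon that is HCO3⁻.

α₁ = 1 / (1 + [H⁺]/K1 + K2/[H⁺]) = 1 / (1 + 10^-2.09 + 10^-0.85)
   = 1 / (1 + 0.0081283 + 0.14125) = 1/1.1494 = 0.8700

α₁ = 0.870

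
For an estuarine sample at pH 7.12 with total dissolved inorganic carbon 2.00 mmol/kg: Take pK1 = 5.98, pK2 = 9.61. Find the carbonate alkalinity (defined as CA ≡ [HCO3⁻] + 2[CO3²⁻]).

CA = 1.87 mmol/kg

CA = [HCO3⁻] + 2[CO3²⁻] = (α₁ + 2α₂)·DIC
At pH 7.12: [H⁺]/K1 = 10^-1.14 = 0.072444, K2/[H⁺] = 10^-2.49 = 0.0032359
α₁ = 1/(1 + 0.072444 + 0.0032359) = 1/1.0757 = 0.9296; α₂ = α₁·K2/[H⁺] = 0.003008
α₁ + 2α₂ = 0.9357
CA = 0.9357 × 2.00 = 1.87 mmol/kg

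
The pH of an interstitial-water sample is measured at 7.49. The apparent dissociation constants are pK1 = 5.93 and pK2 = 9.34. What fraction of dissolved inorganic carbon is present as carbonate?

α₂ = 0.0136

α₂ = 1 / (1 + [H⁺]/K2 + [H⁺]²/(K1K2)) = 1 / (1 + 10^+1.85 + 10^+0.29)
   = 1 / (1 + 70.795 + 1.9498) = 1/73.744 = 0.01356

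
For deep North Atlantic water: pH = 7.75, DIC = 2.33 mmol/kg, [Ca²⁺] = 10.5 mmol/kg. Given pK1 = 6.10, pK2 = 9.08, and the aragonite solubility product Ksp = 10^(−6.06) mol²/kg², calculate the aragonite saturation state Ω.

Ω = 1.23

α₂ = 1 / (1 + [H⁺]/K2 + [H⁺]²/(K1K2)) = 1 / (1 + 10^+1.33 + 10^-0.32)
   = 1 / (1 + 21.380 + 0.47863) = 1/22.858 = 0.04375
[CO3²⁻] = α₂ × DIC = 0.04375 × 2.33 = 0.1019 mmol/kg
Ksp = 10^(−6.06) = 8.710×10^-7
Ω = [Ca²⁺][CO3²⁻]/Ksp = (10.5×10^-3)(1.019×10^-4) / 8.710×10^-7 = 1.23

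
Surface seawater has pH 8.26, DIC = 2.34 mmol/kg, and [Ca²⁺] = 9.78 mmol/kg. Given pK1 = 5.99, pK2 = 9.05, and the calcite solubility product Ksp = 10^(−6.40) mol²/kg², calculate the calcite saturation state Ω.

α₂ = 1 / (1 + [H⁺]/K2 + [H⁺]²/(K1K2)) = 1 / (1 + 10^+0.79 + 10^-1.48)
   = 1 / (1 + 6.1660 + 0.033113) = 1/7.1991 = 0.1389
[CO3²⁻] = α₂ × DIC = 0.1389 × 2.34 = 0.3250 mmol/kg
Ksp = 10^(−6.40) = 3.981×10^-7
Ω = [Ca²⁺][CO3²⁻]/Ksp = (9.78×10^-3)(3.250×10^-4) / 3.981×10^-7 = 7.99

Ω = 7.99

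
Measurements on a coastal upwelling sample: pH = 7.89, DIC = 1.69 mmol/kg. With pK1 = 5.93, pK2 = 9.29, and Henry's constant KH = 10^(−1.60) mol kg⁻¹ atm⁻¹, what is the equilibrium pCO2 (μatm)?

α₀ = 1 / (1 + K1/[H⁺] + K1K2/[H⁺]²) = 1 / (1 + 10^+1.96 + 10^+0.56)
   = 1 / (1 + 91.201 + 3.6308) = 1/95.832 = 0.01043
[CO2*] = α₀ × DIC = 0.01043 × 1.69 = 0.01764 mmol/kg = 17.64 μmol/kg
pCO2 = [CO2*]/KH = 1.764×10^-5 / 2.512×10^-2 = 702 μatm

pCO2 = 702 μatm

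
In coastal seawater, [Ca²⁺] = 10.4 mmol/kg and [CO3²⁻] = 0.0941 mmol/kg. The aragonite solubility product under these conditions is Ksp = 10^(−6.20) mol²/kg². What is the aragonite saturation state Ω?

Ω = 1.55

Ksp = 10^(−6.20) = 6.310×10^-7
Ω = [Ca²⁺][CO3²⁻]/Ksp = (10.4×10^-3)(0.0941×10^-3) / 6.310×10^-7 = 1.55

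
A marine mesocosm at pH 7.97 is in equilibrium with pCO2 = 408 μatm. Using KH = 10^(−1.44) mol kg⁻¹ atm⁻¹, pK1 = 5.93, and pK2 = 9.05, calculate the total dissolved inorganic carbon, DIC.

[CO2*] = KH · pCO2 = 10^(−1.44) × 408×10^-6 = 1.481×10^-5 mol/kg
α₀ = 1/(1 + K1/[H⁺] + K1K2/[H⁺]²) = 1/(1 + 10^+2.04 + 10^+0.96) = 0.008349
DIC = [CO2*]/α₀ = 1.481×10^-5 / 0.008349 = 1.77 mmol/kg

DIC = 1.77 mmol/kg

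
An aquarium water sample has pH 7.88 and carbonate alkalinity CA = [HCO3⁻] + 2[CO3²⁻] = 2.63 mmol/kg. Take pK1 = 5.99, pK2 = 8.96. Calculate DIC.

CA = [HCO3⁻] + 2[CO3²⁻] = (α₁ + 2α₂)·DIC
At pH 7.88: [H⁺]/K1 = 10^-1.89 = 0.012882, K2/[H⁺] = 10^-1.08 = 0.083176
α₁ = 1/(1 + 0.012882 + 0.083176) = 1/1.0961 = 0.9124; α₂ = α₁·K2/[H⁺] = 0.07589
α₁ + 2α₂ = 1.0641
DIC = CA / (α₁ + 2α₂) = 2.63 / 1.0641 = 2.47 mmol/kg

DIC = 2.47 mmol/kg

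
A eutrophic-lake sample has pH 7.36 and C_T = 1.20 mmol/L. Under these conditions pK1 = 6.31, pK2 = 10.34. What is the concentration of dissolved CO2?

[CO2*] = 0.0981 mmol/L

α₀ = 1 / (1 + K1/[H⁺] + K1K2/[H⁺]²) = 1 / (1 + 10^+1.05 + 10^-1.93)
   = 1 / (1 + 11.220 + 0.011749) = 1/12.232 = 0.08175
[CO2*] = α₀ × DIC = 0.08175 × 1.20 = 0.0981 mmol/L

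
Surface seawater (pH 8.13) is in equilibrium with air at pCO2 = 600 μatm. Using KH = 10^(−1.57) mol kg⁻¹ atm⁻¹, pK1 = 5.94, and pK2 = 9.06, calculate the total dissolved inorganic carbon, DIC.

[CO2*] = KH · pCO2 = 10^(−1.57) × 600×10^-6 = 1.615×10^-5 mol/kg
α₀ = 1/(1 + K1/[H⁺] + K1K2/[H⁺]²) = 1/(1 + 10^+2.19 + 10^+1.26) = 0.005745
DIC = [CO2*]/α₀ = 1.615×10^-5 / 0.005745 = 2.81 mmol/kg

DIC = 2.81 mmol/kg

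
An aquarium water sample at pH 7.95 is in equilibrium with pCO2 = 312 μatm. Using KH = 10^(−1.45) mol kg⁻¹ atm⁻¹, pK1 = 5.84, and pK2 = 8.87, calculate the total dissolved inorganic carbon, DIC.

DIC = 1.61 mmol/kg

[CO2*] = KH · pCO2 = 10^(−1.45) × 312×10^-6 = 1.107×10^-5 mol/kg
α₀ = 1/(1 + K1/[H⁺] + K1K2/[H⁺]²) = 1/(1 + 10^+2.11 + 10^+1.19) = 0.006882
DIC = [CO2*]/α₀ = 1.107×10^-5 / 0.006882 = 1.61 mmol/kg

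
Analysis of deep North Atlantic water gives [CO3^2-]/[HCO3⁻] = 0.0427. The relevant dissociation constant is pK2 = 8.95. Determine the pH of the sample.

From K2 = [H⁺][CO3^2-]/[HCO3⁻]:  pH = pK2 + log₁₀([CO3^2-]/[HCO3⁻])
log₁₀(0.0427) = -1.370
pH = 8.95 + (-1.370) = 7.58

pH = 7.58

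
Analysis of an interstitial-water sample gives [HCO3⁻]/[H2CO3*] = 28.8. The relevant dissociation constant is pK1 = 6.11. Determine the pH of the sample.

From K1 = [H⁺][HCO3⁻]/[H2CO3*]:  pH = pK1 + log₁₀([HCO3⁻]/[H2CO3*])
log₁₀(28.8) = +1.459
pH = 6.11 + (+1.459) = 7.57

pH = 7.57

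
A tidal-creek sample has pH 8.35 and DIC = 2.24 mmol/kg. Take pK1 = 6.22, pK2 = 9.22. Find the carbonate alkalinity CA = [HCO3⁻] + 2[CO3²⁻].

CA = 2.49 mmol/kg

CA = [HCO3⁻] + 2[CO3²⁻] = (α₁ + 2α₂)·DIC
At pH 8.35: [H⁺]/K1 = 10^-2.13 = 0.0074131, K2/[H⁺] = 10^-0.87 = 0.13490
α₁ = 1/(1 + 0.0074131 + 0.13490) = 1/1.1423 = 0.8754; α₂ = α₁·K2/[H⁺] = 0.1181
α₁ + 2α₂ = 1.1116
CA = 1.1116 × 2.24 = 2.49 mmol/kg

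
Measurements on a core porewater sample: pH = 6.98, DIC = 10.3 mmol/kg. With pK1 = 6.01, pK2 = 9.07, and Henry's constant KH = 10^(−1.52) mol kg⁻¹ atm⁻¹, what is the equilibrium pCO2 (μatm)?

pCO2 = 3.28×10^4 μatm

α₀ = 1 / (1 + K1/[H⁺] + K1K2/[H⁺]²) = 1 / (1 + 10^+0.97 + 10^-1.12)
   = 1 / (1 + 9.3325 + 0.075858) = 1/10.408 = 0.09608
[CO2*] = α₀ × DIC = 0.09608 × 10.3 = 0.9896 mmol/kg
pCO2 = [CO2*]/KH = 9.896×10^-4 / 3.020×10^-2 = 3.28×10^4 μatm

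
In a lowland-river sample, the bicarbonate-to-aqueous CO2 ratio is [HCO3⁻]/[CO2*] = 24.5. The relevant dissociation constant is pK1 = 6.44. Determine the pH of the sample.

pH = 7.83

From K1 = [H⁺][HCO3⁻]/[CO2*]:  pH = pK1 + log₁₀([HCO3⁻]/[CO2*])
log₁₀(24.5) = +1.389
pH = 6.44 + (+1.389) = 7.83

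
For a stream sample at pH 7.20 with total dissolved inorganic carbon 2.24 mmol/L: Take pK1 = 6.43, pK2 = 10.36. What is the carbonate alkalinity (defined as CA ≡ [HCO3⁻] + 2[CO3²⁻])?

CA = 1.92 mmol/L

CA = [HCO3⁻] + 2[CO3²⁻] = (α₁ + 2α₂)·DIC
At pH 7.20: [H⁺]/K1 = 10^-0.77 = 0.16982, K2/[H⁺] = 10^-3.16 = 0.00069183
α₁ = 1/(1 + 0.16982 + 0.00069183) = 1/1.1705 = 0.8543; α₂ = α₁·K2/[H⁺] = 0.0005910
α₁ + 2α₂ = 0.8555
CA = 0.8555 × 2.24 = 1.92 mmol/L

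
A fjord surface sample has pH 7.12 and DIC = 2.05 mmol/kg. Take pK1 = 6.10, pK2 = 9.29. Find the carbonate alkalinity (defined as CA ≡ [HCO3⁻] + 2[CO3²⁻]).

CA = [HCO3⁻] + 2[CO3²⁻] = (α₁ + 2α₂)·DIC
At pH 7.12: [H⁺]/K1 = 10^-1.02 = 0.095499, K2/[H⁺] = 10^-2.17 = 0.0067608
α₁ = 1/(1 + 0.095499 + 0.0067608) = 1/1.1023 = 0.9072; α₂ = α₁·K2/[H⁺] = 0.006134
α₁ + 2α₂ = 0.9195
CA = 0.9195 × 2.05 = 1.88 mmol/kg

CA = 1.88 mmol/kg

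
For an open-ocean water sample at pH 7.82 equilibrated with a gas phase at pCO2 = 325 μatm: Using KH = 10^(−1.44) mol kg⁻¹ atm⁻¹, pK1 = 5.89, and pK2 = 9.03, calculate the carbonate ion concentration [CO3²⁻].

[CO3²⁻] = 0.0619 mmol/kg

[CO2*] = KH · pCO2 = 10^(−1.44) × 325×10^-6 = 1.180×10^-5 mol/kg
α₀ = 1/(1 + K1/[H⁺] + K1K2/[H⁺]²) = 1/(1 + 10^+1.93 + 10^+0.72) = 0.01095
DIC = [CO2*]/α₀ = 1.180×10^-5 / 0.01095 = 1.078 mmol/kg
[CO3²⁻] = α₂·DIC; α₂ = 0.05744, so [CO3²⁻] = 0.05744 × 1.078 = 0.0619 mmol/kg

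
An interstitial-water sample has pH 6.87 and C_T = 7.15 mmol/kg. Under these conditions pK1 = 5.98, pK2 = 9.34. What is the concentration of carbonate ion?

[CO3²⁻] = 0.0214 mmol/kg

α₂ = 1 / (1 + [H⁺]/K2 + [H⁺]²/(K1K2)) = 1 / (1 + 10^+2.47 + 10^+1.58)
   = 1 / (1 + 295.12 + 38.019) = 1/334.14 = 0.002993
[CO3²⁻] = α₂ × DIC = 0.002993 × 7.15 = 0.0214 mmol/kg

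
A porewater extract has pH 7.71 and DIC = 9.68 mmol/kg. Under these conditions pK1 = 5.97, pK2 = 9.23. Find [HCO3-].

[HCO3⁻] = 9.23 mmol/kg

α₁ = 1 / (1 + [H⁺]/K1 + K2/[H⁺]) = 1 / (1 + 10^-1.74 + 10^-1.52)
   = 1 / (1 + 0.018197 + 0.030200) = 1/1.0484 = 0.9538
[HCO3⁻] = α₁ × DIC = 0.9538 × 9.68 = 9.23 mmol/kg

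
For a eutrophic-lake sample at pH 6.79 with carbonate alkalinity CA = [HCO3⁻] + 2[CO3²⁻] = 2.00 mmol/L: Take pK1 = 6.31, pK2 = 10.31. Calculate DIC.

CA = [HCO3⁻] + 2[CO3²⁻] = (α₁ + 2α₂)·DIC
At pH 6.79: [H⁺]/K1 = 10^-0.48 = 0.33113, K2/[H⁺] = 10^-3.52 = 0.00030200
α₁ = 1/(1 + 0.33113 + 0.00030200) = 1/1.3314 = 0.7511; α₂ = α₁·K2/[H⁺] = 0.0002268
α₁ + 2α₂ = 0.7515
DIC = CA / (α₁ + 2α₂) = 2.00 / 0.7515 = 2.66 mmol/L

DIC = 2.66 mmol/L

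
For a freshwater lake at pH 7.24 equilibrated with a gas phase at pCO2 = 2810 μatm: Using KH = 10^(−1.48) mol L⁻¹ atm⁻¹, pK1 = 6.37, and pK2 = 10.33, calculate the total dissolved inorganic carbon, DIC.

[CO2*] = KH · pCO2 = 10^(−1.48) × 2810×10^-6 = 9.305×10^-5 mol/L
α₀ = 1/(1 + K1/[H⁺] + K1K2/[H⁺]²) = 1/(1 + 10^+0.87 + 10^-2.22) = 0.1188
DIC = [CO2*]/α₀ = 9.305×10^-5 / 0.1188 = 0.783 mmol/L

DIC = 0.783 mmol/L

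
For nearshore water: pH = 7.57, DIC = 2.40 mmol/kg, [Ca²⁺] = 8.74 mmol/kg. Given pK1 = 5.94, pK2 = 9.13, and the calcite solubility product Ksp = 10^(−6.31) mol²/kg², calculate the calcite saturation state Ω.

α₂ = 1 / (1 + [H⁺]/K2 + [H⁺]²/(K1K2)) = 1 / (1 + 10^+1.56 + 10^-0.07)
   = 1 / (1 + 36.308 + 0.85114) = 1/38.159 = 0.02621
[CO3²⁻] = α₂ × DIC = 0.02621 × 2.40 = 0.06289 mmol/kg
Ksp = 10^(−6.31) = 4.898×10^-7
Ω = [Ca²⁺][CO3²⁻]/Ksp = (8.74×10^-3)(6.289×10^-5) / 4.898×10^-7 = 1.12

Ω = 1.12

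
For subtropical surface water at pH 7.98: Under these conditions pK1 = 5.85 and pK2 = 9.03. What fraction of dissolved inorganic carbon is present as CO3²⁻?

α₂ = 1 / (1 + [H⁺]/K2 + [H⁺]²/(K1K2)) = 1 / (1 + 10^+1.05 + 10^-1.08)
   = 1 / (1 + 11.220 + 0.083176) = 1/12.303 = 0.08128

α₂ = 0.0813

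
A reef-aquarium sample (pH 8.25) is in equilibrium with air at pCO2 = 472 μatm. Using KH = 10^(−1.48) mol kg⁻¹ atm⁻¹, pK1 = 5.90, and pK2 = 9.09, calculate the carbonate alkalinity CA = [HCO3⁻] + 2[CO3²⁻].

CA = 4.51 mmol/kg

[CO2*] = KH · pCO2 = 10^(−1.48) × 472×10^-6 = 1.563×10^-5 mol/kg
α₀ = 1/(1 + K1/[H⁺] + K1K2/[H⁺]²) = 1/(1 + 10^+2.35 + 10^+1.51) = 0.003888
DIC = [CO2*]/α₀ = 1.563×10^-5 / 0.003888 = 4.020 mmol/kg
CA = (α₁ + 2α₂)·DIC = (0.8703 + 2×0.1258) × 4.020 = 4.51 mmol/kg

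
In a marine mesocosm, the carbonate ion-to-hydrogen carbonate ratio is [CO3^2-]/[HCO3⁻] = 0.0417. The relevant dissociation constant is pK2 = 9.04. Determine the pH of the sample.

From K2 = [H⁺][CO3^2-]/[HCO3⁻]:  pH = pK2 + log₁₀([CO3^2-]/[HCO3⁻])
log₁₀(0.0417) = -1.380
pH = 9.04 + (-1.380) = 7.66

pH = 7.66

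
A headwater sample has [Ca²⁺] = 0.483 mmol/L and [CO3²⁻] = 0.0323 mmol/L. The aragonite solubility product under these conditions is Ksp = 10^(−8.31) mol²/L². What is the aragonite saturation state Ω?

Ω = 3.19

Ksp = 10^(−8.31) = 4.898×10^-9
Ω = [Ca²⁺][CO3²⁻]/Ksp = (0.483×10^-3)(0.0323×10^-3) / 4.898×10^-9 = 3.19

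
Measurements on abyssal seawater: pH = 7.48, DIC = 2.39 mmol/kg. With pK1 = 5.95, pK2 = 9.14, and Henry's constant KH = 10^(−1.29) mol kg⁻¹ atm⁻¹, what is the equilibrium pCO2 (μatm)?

pCO2 = 1310 μatm

α₀ = 1 / (1 + K1/[H⁺] + K1K2/[H⁺]²) = 1 / (1 + 10^+1.53 + 10^-0.13)
   = 1 / (1 + 33.884 + 0.74131) = 1/35.626 = 0.02807
[CO2*] = α₀ × DIC = 0.02807 × 2.39 = 0.06709 mmol/kg
pCO2 = [CO2*]/KH = 6.709×10^-5 / 5.129×10^-2 = 1310 μatm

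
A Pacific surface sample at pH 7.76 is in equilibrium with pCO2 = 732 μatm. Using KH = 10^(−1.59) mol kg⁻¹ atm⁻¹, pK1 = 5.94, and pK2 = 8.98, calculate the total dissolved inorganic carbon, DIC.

DIC = 1.34 mmol/kg

[CO2*] = KH · pCO2 = 10^(−1.59) × 732×10^-6 = 1.882×10^-5 mol/kg
α₀ = 1/(1 + K1/[H⁺] + K1K2/[H⁺]²) = 1/(1 + 10^+1.82 + 10^+0.60) = 0.01407
DIC = [CO2*]/α₀ = 1.882×10^-5 / 0.01407 = 1.34 mmol/kg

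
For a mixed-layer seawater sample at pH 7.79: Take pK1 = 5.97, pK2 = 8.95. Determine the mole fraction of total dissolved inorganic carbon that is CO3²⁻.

α₂ = 0.0638

α₂ = 1 / (1 + [H⁺]/K2 + [H⁺]²/(K1K2)) = 1 / (1 + 10^+1.16 + 10^-0.66)
   = 1 / (1 + 14.454 + 0.21878) = 1/15.673 = 0.06380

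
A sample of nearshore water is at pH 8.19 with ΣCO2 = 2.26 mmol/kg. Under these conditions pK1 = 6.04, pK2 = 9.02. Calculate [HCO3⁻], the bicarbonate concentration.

α₁ = 1 / (1 + [H⁺]/K1 + K2/[H⁺]) = 1 / (1 + 10^-2.15 + 10^-0.83)
   = 1 / (1 + 0.0070795 + 0.14791) = 1/1.1550 = 0.8658
[HCO3⁻] = α₁ × DIC = 0.8658 × 2.26 = 1.96 mmol/kg

[HCO3⁻] = 1.96 mmol/kg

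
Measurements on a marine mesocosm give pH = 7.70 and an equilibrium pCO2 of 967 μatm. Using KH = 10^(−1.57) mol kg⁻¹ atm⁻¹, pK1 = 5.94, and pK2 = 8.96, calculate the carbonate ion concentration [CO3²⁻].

[CO3²⁻] = 0.0823 mmol/kg

[CO2*] = KH · pCO2 = 10^(−1.57) × 967×10^-6 = 2.603×10^-5 mol/kg
α₀ = 1/(1 + K1/[H⁺] + K1K2/[H⁺]²) = 1/(1 + 10^+1.76 + 10^+0.50) = 0.01621
DIC = [CO2*]/α₀ = 2.603×10^-5 / 0.01621 = 1.606 mmol/kg
[CO3²⁻] = α₂·DIC; α₂ = 0.05125, so [CO3²⁻] = 0.05125 × 1.606 = 0.0823 mmol/kg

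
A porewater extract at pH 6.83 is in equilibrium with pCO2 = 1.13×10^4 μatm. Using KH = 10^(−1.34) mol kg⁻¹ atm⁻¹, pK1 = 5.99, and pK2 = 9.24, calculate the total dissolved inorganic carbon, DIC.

DIC = 4.10 mmol/kg

[CO2*] = KH · pCO2 = 10^(−1.34) × 1.13×10^4×10^-6 = 5.165×10^-4 mol/kg
α₀ = 1/(1 + K1/[H⁺] + K1K2/[H⁺]²) = 1/(1 + 10^+0.84 + 10^-1.57) = 0.1259
DIC = [CO2*]/α₀ = 5.165×10^-4 / 0.1259 = 4.10 mmol/kg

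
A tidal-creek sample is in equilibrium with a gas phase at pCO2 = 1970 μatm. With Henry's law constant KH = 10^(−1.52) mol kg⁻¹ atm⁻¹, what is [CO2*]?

[CO2*] = 59.5 μmol/kg

KH = 10^(−1.52) = 3.020×10^-2 mol kg⁻¹ atm⁻¹
[CO2*] = KH · pCO2 = 3.020×10^-2 × 1970×10^-6 atm = 5.95×10^-5 mol/kg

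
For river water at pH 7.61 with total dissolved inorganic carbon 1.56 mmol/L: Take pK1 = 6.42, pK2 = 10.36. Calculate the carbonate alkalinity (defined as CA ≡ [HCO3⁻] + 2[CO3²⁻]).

CA = [HCO3⁻] + 2[CO3²⁻] = (α₁ + 2α₂)·DIC
At pH 7.61: [H⁺]/K1 = 10^-1.19 = 0.064565, K2/[H⁺] = 10^-2.75 = 0.0017783
α₁ = 1/(1 + 0.064565 + 0.0017783) = 1/1.0663 = 0.9378; α₂ = α₁·K2/[H⁺] = 0.001668
α₁ + 2α₂ = 0.9411
CA = 0.9411 × 1.56 = 1.47 mmol/L

CA = 1.47 mmol/L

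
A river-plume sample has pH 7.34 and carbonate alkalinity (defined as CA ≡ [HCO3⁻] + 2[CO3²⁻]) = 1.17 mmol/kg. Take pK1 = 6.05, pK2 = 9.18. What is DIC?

DIC = 1.21 mmol/kg

CA = [HCO3⁻] + 2[CO3²⁻] = (α₁ + 2α₂)·DIC
At pH 7.34: [H⁺]/K1 = 10^-1.29 = 0.051286, K2/[H⁺] = 10^-1.84 = 0.014454
α₁ = 1/(1 + 0.051286 + 0.014454) = 1/1.0657 = 0.9383; α₂ = α₁·K2/[H⁺] = 0.01356
α₁ + 2α₂ = 0.9654
DIC = CA / (α₁ + 2α₂) = 1.17 / 0.9654 = 1.21 mmol/kg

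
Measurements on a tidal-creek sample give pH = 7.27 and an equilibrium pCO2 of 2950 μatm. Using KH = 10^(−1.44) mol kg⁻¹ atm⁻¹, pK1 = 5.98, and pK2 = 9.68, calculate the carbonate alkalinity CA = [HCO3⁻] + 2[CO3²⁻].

CA = 2.10 mmol/kg

[CO2*] = KH · pCO2 = 10^(−1.44) × 2950×10^-6 = 1.071×10^-4 mol/kg
α₀ = 1/(1 + K1/[H⁺] + K1K2/[H⁺]²) = 1/(1 + 10^+1.29 + 10^-1.12) = 0.04860
DIC = [CO2*]/α₀ = 1.071×10^-4 / 0.04860 = 2.204 mmol/kg
CA = (α₁ + 2α₂)·DIC = (0.9477 + 2×0.003687) × 2.204 = 2.10 mmol/kg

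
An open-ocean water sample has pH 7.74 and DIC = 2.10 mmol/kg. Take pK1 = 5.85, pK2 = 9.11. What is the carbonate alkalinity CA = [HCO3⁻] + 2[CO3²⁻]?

CA = 2.16 mmol/kg

CA = [HCO3⁻] + 2[CO3²⁻] = (α₁ + 2α₂)·DIC
At pH 7.74: [H⁺]/K1 = 10^-1.89 = 0.012882, K2/[H⁺] = 10^-1.37 = 0.042658
α₁ = 1/(1 + 0.012882 + 0.042658) = 1/1.0555 = 0.9474; α₂ = α₁·K2/[H⁺] = 0.04041
α₁ + 2α₂ = 1.0282
CA = 1.0282 × 2.10 = 2.16 mmol/kg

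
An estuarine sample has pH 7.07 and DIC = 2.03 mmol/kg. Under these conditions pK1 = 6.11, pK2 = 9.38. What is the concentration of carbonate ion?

α₂ = 1 / (1 + [H⁺]/K2 + [H⁺]²/(K1K2)) = 1 / (1 + 10^+2.31 + 10^+1.35)
   = 1 / (1 + 204.17 + 22.387) = 1/227.56 = 0.004394
[CO3²⁻] = α₂ × DIC = 0.004394 × 2.03 = 0.00892 mmol/kg = 8.92 μmol/kg

[CO3²⁻] = 8.92 μmol/kg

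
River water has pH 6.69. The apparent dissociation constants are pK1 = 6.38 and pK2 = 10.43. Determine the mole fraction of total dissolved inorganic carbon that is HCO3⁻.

α₁ = 1 / (1 + [H⁺]/K1 + K2/[H⁺]) = 1 / (1 + 10^-0.31 + 10^-3.74)
   = 1 / (1 + 0.48978 + 0.00018197) = 1/1.4900 = 0.6712

α₁ = 0.671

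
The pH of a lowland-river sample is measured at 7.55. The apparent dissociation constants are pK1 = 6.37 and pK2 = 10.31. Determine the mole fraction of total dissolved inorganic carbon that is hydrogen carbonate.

α₁ = 1 / (1 + [H⁺]/K1 + K2/[H⁺]) = 1 / (1 + 10^-1.18 + 10^-2.76)
   = 1 / (1 + 0.066069 + 0.0017378) = 1/1.0678 = 0.9365

α₁ = 0.936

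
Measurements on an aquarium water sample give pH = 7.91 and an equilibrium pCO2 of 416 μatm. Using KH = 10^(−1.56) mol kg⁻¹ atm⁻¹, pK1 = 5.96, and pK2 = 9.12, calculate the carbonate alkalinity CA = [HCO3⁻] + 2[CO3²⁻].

[CO2*] = KH · pCO2 = 10^(−1.56) × 416×10^-6 = 1.146×10^-5 mol/kg
α₀ = 1/(1 + K1/[H⁺] + K1K2/[H⁺]²) = 1/(1 + 10^+1.95 + 10^+0.74) = 0.01046
DIC = [CO2*]/α₀ = 1.146×10^-5 / 0.01046 = 1.096 mmol/kg
CA = (α₁ + 2α₂)·DIC = (0.9321 + 2×0.05747) × 1.096 = 1.15 mmol/kg

CA = 1.15 mmol/kg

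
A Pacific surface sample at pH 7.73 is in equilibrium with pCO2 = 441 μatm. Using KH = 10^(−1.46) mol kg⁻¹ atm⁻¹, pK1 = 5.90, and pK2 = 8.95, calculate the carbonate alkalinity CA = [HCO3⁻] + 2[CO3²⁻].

CA = 1.16 mmol/kg

[CO2*] = KH · pCO2 = 10^(−1.46) × 441×10^-6 = 1.529×10^-5 mol/kg
α₀ = 1/(1 + K1/[H⁺] + K1K2/[H⁺]²) = 1/(1 + 10^+1.83 + 10^+0.61) = 0.01376
DIC = [CO2*]/α₀ = 1.529×10^-5 / 0.01376 = 1.111 mmol/kg
CA = (α₁ + 2α₂)·DIC = (0.9302 + 2×0.05605) × 1.111 = 1.16 mmol/kg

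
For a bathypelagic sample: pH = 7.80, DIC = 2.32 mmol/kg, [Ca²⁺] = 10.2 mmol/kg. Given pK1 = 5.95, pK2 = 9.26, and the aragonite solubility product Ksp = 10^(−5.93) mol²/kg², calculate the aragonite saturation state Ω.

Ω = 0.666

α₂ = 1 / (1 + [H⁺]/K2 + [H⁺]²/(K1K2)) = 1 / (1 + 10^+1.46 + 10^-0.39)
   = 1 / (1 + 28.840 + 0.40738) = 1/30.248 = 0.03306
[CO3²⁻] = α₂ × DIC = 0.03306 × 2.32 = 0.07670 mmol/kg
Ksp = 10^(−5.93) = 1.175×10^-6
Ω = [Ca²⁺][CO3²⁻]/Ksp = (10.2×10^-3)(7.670×10^-5) / 1.175×10^-6 = 0.666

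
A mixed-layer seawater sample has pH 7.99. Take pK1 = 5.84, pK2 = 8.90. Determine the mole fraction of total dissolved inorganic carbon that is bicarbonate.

α₁ = 1 / (1 + [H⁺]/K1 + K2/[H⁺]) = 1 / (1 + 10^-2.15 + 10^-0.91)
   = 1 / (1 + 0.0070795 + 0.12303) = 1/1.1301 = 0.8849

α₁ = 0.885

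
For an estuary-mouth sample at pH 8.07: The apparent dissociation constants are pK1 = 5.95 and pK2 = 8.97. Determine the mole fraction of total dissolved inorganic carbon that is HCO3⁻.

α₁ = 1 / (1 + [H⁺]/K1 + K2/[H⁺]) = 1 / (1 + 10^-2.12 + 10^-0.90)
   = 1 / (1 + 0.0075858 + 0.12589) = 1/1.1335 = 0.8822

α₁ = 0.882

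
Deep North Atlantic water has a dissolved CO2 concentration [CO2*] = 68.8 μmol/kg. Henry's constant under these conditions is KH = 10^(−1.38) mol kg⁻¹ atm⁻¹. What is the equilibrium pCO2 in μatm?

pCO2 = 1650 μatm

KH = 10^(−1.38) = 4.169×10^-2 mol kg⁻¹ atm⁻¹
pCO2 = [CO2*]/KH = 68.8×10^-6 / 4.169×10^-2 = 1.65×10^-3 atm = 1650 μatm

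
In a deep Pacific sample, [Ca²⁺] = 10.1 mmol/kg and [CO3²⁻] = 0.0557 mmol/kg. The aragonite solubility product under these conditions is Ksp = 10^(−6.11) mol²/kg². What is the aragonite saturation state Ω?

Ω = 0.725

Ksp = 10^(−6.11) = 7.762×10^-7
Ω = [Ca²⁺][CO3²⁻]/Ksp = (10.1×10^-3)(0.0557×10^-3) / 7.762×10^-7 = 0.725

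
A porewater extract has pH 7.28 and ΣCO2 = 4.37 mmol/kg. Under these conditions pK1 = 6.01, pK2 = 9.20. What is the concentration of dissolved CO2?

[CO2*] = 0.220 mmol/kg

α₀ = 1 / (1 + K1/[H⁺] + K1K2/[H⁺]²) = 1 / (1 + 10^+1.27 + 10^-0.65)
   = 1 / (1 + 18.621 + 0.22387) = 1/19.845 = 0.05039
[CO2*] = α₀ × DIC = 0.05039 × 4.37 = 0.220 mmol/kg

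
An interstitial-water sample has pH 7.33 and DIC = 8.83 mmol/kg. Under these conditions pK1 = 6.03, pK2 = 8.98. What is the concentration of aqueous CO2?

[CO2*] = 0.413 mmol/kg

α₀ = 1 / (1 + K1/[H⁺] + K1K2/[H⁺]²) = 1 / (1 + 10^+1.30 + 10^-0.35)
   = 1 / (1 + 19.953 + 0.44668) = 1/21.399 = 0.04673
[CO2*] = α₀ × DIC = 0.04673 × 8.83 = 0.413 mmol/kg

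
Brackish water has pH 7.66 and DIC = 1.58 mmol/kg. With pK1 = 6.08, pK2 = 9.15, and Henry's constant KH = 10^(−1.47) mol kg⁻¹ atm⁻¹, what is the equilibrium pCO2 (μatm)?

α₀ = 1 / (1 + K1/[H⁺] + K1K2/[H⁺]²) = 1 / (1 + 10^+1.58 + 10^+0.09)
   = 1 / (1 + 38.019 + 1.2303) = 1/40.249 = 0.02485
[CO2*] = α₀ × DIC = 0.02485 × 1.58 = 0.03926 mmol/kg
pCO2 = [CO2*]/KH = 3.926×10^-5 / 3.388×10^-2 = 1160 μatm

pCO2 = 1160 μatm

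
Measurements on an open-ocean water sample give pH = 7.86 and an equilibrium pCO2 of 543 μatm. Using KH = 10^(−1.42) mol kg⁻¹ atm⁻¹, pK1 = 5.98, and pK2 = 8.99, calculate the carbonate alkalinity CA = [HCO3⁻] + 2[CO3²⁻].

CA = 1.80 mmol/kg

[CO2*] = KH · pCO2 = 10^(−1.42) × 543×10^-6 = 2.064×10^-5 mol/kg
α₀ = 1/(1 + K1/[H⁺] + K1K2/[H⁺]²) = 1/(1 + 10^+1.88 + 10^+0.75) = 0.01212
DIC = [CO2*]/α₀ = 2.064×10^-5 / 0.01212 = 1.703 mmol/kg
CA = (α₁ + 2α₂)·DIC = (0.9197 + 2×0.06818) × 1.703 = 1.80 mmol/kg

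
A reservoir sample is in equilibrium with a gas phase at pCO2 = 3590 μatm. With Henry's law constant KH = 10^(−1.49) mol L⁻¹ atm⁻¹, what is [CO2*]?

KH = 10^(−1.49) = 3.236×10^-2 mol L⁻¹ atm⁻¹
[CO2*] = KH · pCO2 = 3.236×10^-2 × 3590×10^-6 atm = 1.16×10^-4 mol/L

[CO2*] = 116 μmol/L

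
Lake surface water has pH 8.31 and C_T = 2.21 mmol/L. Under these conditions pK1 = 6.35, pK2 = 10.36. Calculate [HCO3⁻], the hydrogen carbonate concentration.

[HCO3⁻] = 2.17 mmol/L

α₁ = 1 / (1 + [H⁺]/K1 + K2/[H⁺]) = 1 / (1 + 10^-1.96 + 10^-2.05)
   = 1 / (1 + 0.010965 + 0.0089125) = 1/1.0199 = 0.9805
[HCO3⁻] = α₁ × DIC = 0.9805 × 2.21 = 2.17 mmol/L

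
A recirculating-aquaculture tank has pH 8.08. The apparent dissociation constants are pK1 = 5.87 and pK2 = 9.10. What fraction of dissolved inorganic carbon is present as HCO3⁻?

α₁ = 0.908

α₁ = 1 / (1 + [H⁺]/K1 + K2/[H⁺]) = 1 / (1 + 10^-2.21 + 10^-1.02)
   = 1 / (1 + 0.0061660 + 0.095499) = 1/1.1017 = 0.9077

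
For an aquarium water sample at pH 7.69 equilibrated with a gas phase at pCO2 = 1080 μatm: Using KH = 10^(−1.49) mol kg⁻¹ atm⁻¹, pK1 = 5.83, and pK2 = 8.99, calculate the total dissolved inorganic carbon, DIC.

DIC = 2.69 mmol/kg

[CO2*] = KH · pCO2 = 10^(−1.49) × 1080×10^-6 = 3.495×10^-5 mol/kg
α₀ = 1/(1 + K1/[H⁺] + K1K2/[H⁺]²) = 1/(1 + 10^+1.86 + 10^+0.56) = 0.01297
DIC = [CO2*]/α₀ = 3.495×10^-5 / 0.01297 = 2.69 mmol/kg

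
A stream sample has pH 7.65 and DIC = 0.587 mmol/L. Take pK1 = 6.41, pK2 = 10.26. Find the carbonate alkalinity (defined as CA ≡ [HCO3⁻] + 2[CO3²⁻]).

CA = 0.556 mmol/L

CA = [HCO3⁻] + 2[CO3²⁻] = (α₁ + 2α₂)·DIC
At pH 7.65: [H⁺]/K1 = 10^-1.24 = 0.057544, K2/[H⁺] = 10^-2.61 = 0.0024547
α₁ = 1/(1 + 0.057544 + 0.0024547) = 1/1.0600 = 0.9434; α₂ = α₁·K2/[H⁺] = 0.002316
α₁ + 2α₂ = 0.9480
CA = 0.9480 × 0.587 = 0.556 mmol/L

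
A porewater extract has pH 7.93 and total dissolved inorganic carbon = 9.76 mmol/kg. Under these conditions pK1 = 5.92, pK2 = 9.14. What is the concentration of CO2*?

[CO2*] = 0.0890 mmol/kg

α₀ = 1 / (1 + K1/[H⁺] + K1K2/[H⁺]²) = 1 / (1 + 10^+2.01 + 10^+0.80)
   = 1 / (1 + 102.33 + 6.3096) = 1/109.64 = 0.009121
[CO2*] = α₀ × DIC = 0.009121 × 9.76 = 0.0890 mmol/kg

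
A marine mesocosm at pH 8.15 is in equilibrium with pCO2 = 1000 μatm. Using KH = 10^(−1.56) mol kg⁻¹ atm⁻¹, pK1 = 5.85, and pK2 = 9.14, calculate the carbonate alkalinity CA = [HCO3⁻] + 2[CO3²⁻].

CA = 6.62 mmol/kg

[CO2*] = KH · pCO2 = 10^(−1.56) × 1000×10^-6 = 2.754×10^-5 mol/kg
α₀ = 1/(1 + K1/[H⁺] + K1K2/[H⁺]²) = 1/(1 + 10^+2.30 + 10^+1.31) = 0.004526
DIC = [CO2*]/α₀ = 2.754×10^-5 / 0.004526 = 6.085 mmol/kg
CA = (α₁ + 2α₂)·DIC = (0.9031 + 2×0.09241) × 6.085 = 6.62 mmol/kg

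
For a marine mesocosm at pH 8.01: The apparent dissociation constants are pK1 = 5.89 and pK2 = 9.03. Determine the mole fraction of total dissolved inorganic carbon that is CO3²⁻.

α₂ = 0.0866

α₂ = 1 / (1 + [H⁺]/K2 + [H⁺]²/(K1K2)) = 1 / (1 + 10^+1.02 + 10^-1.10)
   = 1 / (1 + 10.471 + 0.079433) = 1/11.551 = 0.08657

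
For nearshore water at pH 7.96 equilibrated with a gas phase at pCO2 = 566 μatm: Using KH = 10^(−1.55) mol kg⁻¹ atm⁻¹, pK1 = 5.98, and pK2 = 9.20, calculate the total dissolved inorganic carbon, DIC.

DIC = 1.63 mmol/kg

[CO2*] = KH · pCO2 = 10^(−1.55) × 566×10^-6 = 1.595×10^-5 mol/kg
α₀ = 1/(1 + K1/[H⁺] + K1K2/[H⁺]²) = 1/(1 + 10^+1.98 + 10^+0.74) = 0.009804
DIC = [CO2*]/α₀ = 1.595×10^-5 / 0.009804 = 1.63 mmol/kg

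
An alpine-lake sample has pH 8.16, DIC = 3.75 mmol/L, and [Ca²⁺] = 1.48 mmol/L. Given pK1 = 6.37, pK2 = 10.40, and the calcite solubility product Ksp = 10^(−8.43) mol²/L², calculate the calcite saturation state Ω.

Ω = 8.41

α₂ = 1 / (1 + [H⁺]/K2 + [H⁺]²/(K1K2)) = 1 / (1 + 10^+2.24 + 10^+0.45)
   = 1 / (1 + 173.78 + 2.8184) = 1/177.60 = 0.005631
[CO3²⁻] = α₂ × DIC = 0.005631 × 3.75 = 0.02112 mmol/L
Ksp = 10^(−8.43) = 3.715×10^-9
Ω = [Ca²⁺][CO3²⁻]/Ksp = (1.48×10^-3)(2.112×10^-5) / 3.715×10^-9 = 8.41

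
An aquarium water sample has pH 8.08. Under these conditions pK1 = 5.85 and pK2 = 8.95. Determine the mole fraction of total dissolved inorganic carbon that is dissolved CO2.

α₀ = 1 / (1 + K1/[H⁺] + K1K2/[H⁺]²) = 1 / (1 + 10^+2.23 + 10^+1.36)
   = 1 / (1 + 169.82 + 22.909) = 1/193.73 = 0.005162

α₀ = 0.00516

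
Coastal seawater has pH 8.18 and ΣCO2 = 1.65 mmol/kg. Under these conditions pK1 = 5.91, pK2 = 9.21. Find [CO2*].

[CO2*] = 8.07 μmol/kg

α₀ = 1 / (1 + K1/[H⁺] + K1K2/[H⁺]²) = 1 / (1 + 10^+2.27 + 10^+1.24)
   = 1 / (1 + 186.21 + 17.378) = 1/204.59 = 0.004888
[CO2*] = α₀ × DIC = 0.004888 × 1.65 = 0.00807 mmol/kg = 8.07 μmol/kg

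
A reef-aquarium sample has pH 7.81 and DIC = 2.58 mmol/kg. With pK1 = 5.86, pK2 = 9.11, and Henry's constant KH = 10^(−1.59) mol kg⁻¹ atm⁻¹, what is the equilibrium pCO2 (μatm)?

α₀ = 1 / (1 + K1/[H⁺] + K1K2/[H⁺]²) = 1 / (1 + 10^+1.95 + 10^+0.65)
   = 1 / (1 + 89.125 + 4.4668) = 1/94.592 = 0.01057
[CO2*] = α₀ × DIC = 0.01057 × 2.58 = 0.02728 mmol/kg
pCO2 = [CO2*]/KH = 2.728×10^-5 / 2.570×10^-2 = 1060 μatm

pCO2 = 1060 μatm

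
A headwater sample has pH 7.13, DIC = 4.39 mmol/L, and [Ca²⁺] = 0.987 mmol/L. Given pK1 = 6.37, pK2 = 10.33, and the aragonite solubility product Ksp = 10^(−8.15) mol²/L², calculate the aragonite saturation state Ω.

α₂ = 1 / (1 + [H⁺]/K2 + [H⁺]²/(K1K2)) = 1 / (1 + 10^+3.20 + 10^+2.44)
   = 1 / (1 + 1584.9 + 275.42) = 1/1861.3 = 0.0005373
[CO3²⁻] = α₂ × DIC = 0.0005373 × 4.39 = 0.002359 mmol/L = 2.359 μmol/L
Ksp = 10^(−8.15) = 7.079×10^-9
Ω = [Ca²⁺][CO3²⁻]/Ksp = (0.987×10^-3)(2.359×10^-6) / 7.079×10^-9 = 0.329

Ω = 0.329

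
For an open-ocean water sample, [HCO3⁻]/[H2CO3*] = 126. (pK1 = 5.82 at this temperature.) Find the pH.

From K1 = [H⁺][HCO3⁻]/[H2CO3*]:  pH = pK1 + log₁₀([HCO3⁻]/[H2CO3*])
log₁₀(126) = +2.100
pH = 5.82 + (+2.100) = 7.92

pH = 7.92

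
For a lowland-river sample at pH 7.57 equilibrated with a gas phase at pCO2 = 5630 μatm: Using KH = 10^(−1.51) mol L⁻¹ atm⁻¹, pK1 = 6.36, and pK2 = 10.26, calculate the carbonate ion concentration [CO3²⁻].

[CO2*] = KH · pCO2 = 10^(−1.51) × 5630×10^-6 = 1.740×10^-4 mol/L
α₀ = 1/(1 + K1/[H⁺] + K1K2/[H⁺]²) = 1/(1 + 10^+1.21 + 10^-1.48) = 0.05797
DIC = [CO2*]/α₀ = 1.740×10^-4 / 0.05797 = 3.001 mmol/L
[CO3²⁻] = α₂·DIC; α₂ = 0.001919, so [CO3²⁻] = 0.001919 × 3.001 = 0.00576 mmol/L = 5.76 μmol/L

[CO3²⁻] = 5.76 μmol/L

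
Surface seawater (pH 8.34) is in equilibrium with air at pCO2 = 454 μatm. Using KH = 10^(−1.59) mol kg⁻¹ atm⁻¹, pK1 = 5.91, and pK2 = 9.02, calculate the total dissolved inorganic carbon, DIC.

[CO2*] = KH · pCO2 = 10^(−1.59) × 454×10^-6 = 1.167×10^-5 mol/kg
α₀ = 1/(1 + K1/[H⁺] + K1K2/[H⁺]²) = 1/(1 + 10^+2.43 + 10^+1.75) = 0.003064
DIC = [CO2*]/α₀ = 1.167×10^-5 / 0.003064 = 3.81 mmol/kg

DIC = 3.81 mmol/kg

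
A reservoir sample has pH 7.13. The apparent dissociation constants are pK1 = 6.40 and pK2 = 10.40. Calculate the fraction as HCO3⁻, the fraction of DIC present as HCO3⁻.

α₁ = 1 / (1 + [H⁺]/K1 + K2/[H⁺]) = 1 / (1 + 10^-0.73 + 10^-3.27)
   = 1 / (1 + 0.18621 + 0.00053703) = 1/1.1867 = 0.8426

α₁ = 0.843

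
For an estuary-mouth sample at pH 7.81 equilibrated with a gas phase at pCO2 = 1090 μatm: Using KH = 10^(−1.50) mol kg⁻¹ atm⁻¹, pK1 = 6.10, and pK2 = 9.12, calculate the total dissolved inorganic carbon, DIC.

[CO2*] = KH · pCO2 = 10^(−1.50) × 1090×10^-6 = 3.447×10^-5 mol/kg
α₀ = 1/(1 + K1/[H⁺] + K1K2/[H⁺]²) = 1/(1 + 10^+1.71 + 10^+0.40) = 0.01825
DIC = [CO2*]/α₀ = 3.447×10^-5 / 0.01825 = 1.89 mmol/kg

DIC = 1.89 mmol/kg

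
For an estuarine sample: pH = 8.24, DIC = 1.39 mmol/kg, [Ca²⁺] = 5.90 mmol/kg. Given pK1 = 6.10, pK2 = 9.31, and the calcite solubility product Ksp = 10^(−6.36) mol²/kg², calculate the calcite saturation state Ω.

α₂ = 1 / (1 + [H⁺]/K2 + [H⁺]²/(K1K2)) = 1 / (1 + 10^+1.07 + 10^-1.07)
   = 1 / (1 + 11.749 + 0.085114) = 1/12.834 = 0.07792
[CO3²⁻] = α₂ × DIC = 0.07792 × 1.39 = 0.1083 mmol/kg
Ksp = 10^(−6.36) = 4.365×10^-7
Ω = [Ca²⁺][CO3²⁻]/Ksp = (5.90×10^-3)(1.083×10^-4) / 4.365×10^-7 = 1.46

Ω = 1.46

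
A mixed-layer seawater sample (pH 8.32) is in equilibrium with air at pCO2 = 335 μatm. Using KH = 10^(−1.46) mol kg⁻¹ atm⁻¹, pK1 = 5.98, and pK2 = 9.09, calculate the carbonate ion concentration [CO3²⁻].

[CO2*] = KH · pCO2 = 10^(−1.46) × 335×10^-6 = 1.162×10^-5 mol/kg
α₀ = 1/(1 + K1/[H⁺] + K1K2/[H⁺]²) = 1/(1 + 10^+2.34 + 10^+1.57) = 0.003892
DIC = [CO2*]/α₀ = 1.162×10^-5 / 0.003892 = 2.984 mmol/kg
[CO3²⁻] = α₂·DIC; α₂ = 0.1446, so [CO3²⁻] = 0.1446 × 2.984 = 0.432 mmol/kg

[CO3²⁻] = 0.432 mmol/kg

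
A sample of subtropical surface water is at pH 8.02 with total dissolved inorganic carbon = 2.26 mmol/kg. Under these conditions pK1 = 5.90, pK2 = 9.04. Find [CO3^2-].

[CO3²⁻] = 0.196 mmol/kg

α₂ = 1 / (1 + [H⁺]/K2 + [H⁺]²/(K1K2)) = 1 / (1 + 10^+1.02 + 10^-1.10)
   = 1 / (1 + 10.471 + 0.079433) = 1/11.551 = 0.08657
[CO3²⁻] = α₂ × DIC = 0.08657 × 2.26 = 0.196 mmol/kg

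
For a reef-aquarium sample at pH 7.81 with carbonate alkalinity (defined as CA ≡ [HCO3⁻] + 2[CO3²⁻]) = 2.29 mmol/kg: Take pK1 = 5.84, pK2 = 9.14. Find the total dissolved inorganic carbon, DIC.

CA = [HCO3⁻] + 2[CO3²⁻] = (α₁ + 2α₂)·DIC
At pH 7.81: [H⁺]/K1 = 10^-1.97 = 0.010715, K2/[H⁺] = 10^-1.33 = 0.046774
α₁ = 1/(1 + 0.010715 + 0.046774) = 1/1.0575 = 0.9456; α₂ = α₁·K2/[H⁺] = 0.04423
α₁ + 2α₂ = 1.0341
DIC = CA / (α₁ + 2α₂) = 2.29 / 1.0341 = 2.21 mmol/kg

DIC = 2.21 mmol/kg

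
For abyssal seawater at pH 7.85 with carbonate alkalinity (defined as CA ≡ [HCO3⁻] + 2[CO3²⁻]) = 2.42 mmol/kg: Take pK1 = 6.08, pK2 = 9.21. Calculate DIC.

DIC = 2.36 mmol/kg

CA = [HCO3⁻] + 2[CO3²⁻] = (α₁ + 2α₂)·DIC
At pH 7.85: [H⁺]/K1 = 10^-1.77 = 0.016982, K2/[H⁺] = 10^-1.36 = 0.043652
α₁ = 1/(1 + 0.016982 + 0.043652) = 1/1.0606 = 0.9428; α₂ = α₁·K2/[H⁺] = 0.04116
α₁ + 2α₂ = 1.0251
DIC = CA / (α₁ + 2α₂) = 2.42 / 1.0251 = 2.36 mmol/kg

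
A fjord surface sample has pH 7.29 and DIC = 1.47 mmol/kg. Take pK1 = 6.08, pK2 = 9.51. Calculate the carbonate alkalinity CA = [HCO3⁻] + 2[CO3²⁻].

CA = [HCO3⁻] + 2[CO3²⁻] = (α₁ + 2α₂)·DIC
At pH 7.29: [H⁺]/K1 = 10^-1.21 = 0.061660, K2/[H⁺] = 10^-2.22 = 0.0060256
α₁ = 1/(1 + 0.061660 + 0.0060256) = 1/1.0677 = 0.9366; α₂ = α₁·K2/[H⁺] = 0.005644
α₁ + 2α₂ = 0.9479
CA = 0.9479 × 1.47 = 1.39 mmol/kg

CA = 1.39 mmol/kg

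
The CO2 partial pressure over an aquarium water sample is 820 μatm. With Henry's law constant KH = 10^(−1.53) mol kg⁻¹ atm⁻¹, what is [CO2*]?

KH = 10^(−1.53) = 2.951×10^-2 mol kg⁻¹ atm⁻¹
[CO2*] = KH · pCO2 = 2.951×10^-2 × 820×10^-6 atm = 2.42×10^-5 mol/kg

[CO2*] = 24.2 μmol/kg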